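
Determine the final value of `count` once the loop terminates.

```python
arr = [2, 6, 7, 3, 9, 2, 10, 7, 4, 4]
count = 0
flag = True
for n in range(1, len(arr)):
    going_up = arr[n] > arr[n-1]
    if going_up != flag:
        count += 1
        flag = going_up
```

Let's trace through this code step by step.

Initialize: arr = [2, 6, 7, 3, 9, 2, 10, 7, 4, 4]
Initialize: count = 0
Initialize: flag = True
Entering loop: for n in range(1, len(arr)):
After iteration 1: n = 1, count = 0, flag = True, going_up = True
After iteration 2: n = 2, count = 0, flag = True, going_up = True
After iteration 3: n = 3, count = 1, flag = False, going_up = False
After iteration 4: n = 4, count = 2, flag = True, going_up = True
After iteration 5: n = 5, count = 3, flag = False, going_up = False
After iteration 6: n = 6, count = 4, flag = True, going_up = True
After iteration 7: n = 7, count = 5, flag = False, going_up = False
After iteration 8: n = 8, count = 5, flag = False, going_up = False
After iteration 9: n = 9, count = 5, flag = False, going_up = False
Loop ends.

Final answer: 5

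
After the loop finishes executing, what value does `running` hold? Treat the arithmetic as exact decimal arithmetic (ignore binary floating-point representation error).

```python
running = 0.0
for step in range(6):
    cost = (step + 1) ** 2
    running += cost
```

Let's trace through this code step by step.

Initialize: running = 0.0
Entering loop: for step in range(6):
After iteration 1: step = 0, running = 1.0, cost = 1
After iteration 2: step = 1, running = 5.0, cost = 4
After iteration 3: step = 2, running = 14.0, cost = 9
After iteration 4: step = 3, running = 30.0, cost = 16
After iteration 5: step = 4, running = 55.0, cost = 25
After iteration 6: step = 5, running = 91.0, cost = 36
Loop ends.

Final answer: 91.0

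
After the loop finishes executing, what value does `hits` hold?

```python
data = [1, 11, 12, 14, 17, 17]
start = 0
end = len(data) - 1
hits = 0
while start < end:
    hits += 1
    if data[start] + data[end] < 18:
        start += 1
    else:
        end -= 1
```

Let's trace through this code step by step.

Initialize: data = [1, 11, 12, 14, 17, 17]
Initialize: start = 0
Initialize: end = 5
Initialize: hits = 0
Entering loop: while start < end:
After iteration 1: start = 0, end = 4, hits = 1
After iteration 2: start = 0, end = 3, hits = 2
After iteration 3: start = 1, end = 3, hits = 3
After iteration 4: start = 1, end = 2, hits = 4
After iteration 5: start = 1, end = 1, hits = 5
Loop ends.

Final answer: 5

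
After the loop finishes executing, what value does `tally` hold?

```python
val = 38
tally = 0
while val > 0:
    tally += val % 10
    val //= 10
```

Let's trace through this code step by step.

Initialize: val = 38
Initialize: tally = 0
Entering loop: while val > 0:
After iteration 1: val = 3, tally = 8
After iteration 2: val = 0, tally = 11
Loop ends.

Final answer: 11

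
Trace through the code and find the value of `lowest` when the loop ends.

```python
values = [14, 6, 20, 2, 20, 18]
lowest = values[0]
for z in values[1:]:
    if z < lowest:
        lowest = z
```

Let's trace through this code step by step.

Initialize: values = [14, 6, 20, 2, 20, 18]
Initialize: lowest = 14
Entering loop: for z in values[1:]:
After iteration 1: z = 6, lowest = 6
After iteration 2: z = 20, lowest = 6
After iteration 3: z = 2, lowest = 2
After iteration 4: z = 20, lowest = 2
After iteration 5: z = 18, lowest = 2
Loop ends.

Final answer: 2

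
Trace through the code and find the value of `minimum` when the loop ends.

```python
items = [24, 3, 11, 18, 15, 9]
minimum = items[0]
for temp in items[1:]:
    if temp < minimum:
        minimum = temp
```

Let's trace through this code step by step.

Initialize: items = [24, 3, 11, 18, 15, 9]
Initialize: minimum = 24
Entering loop: for temp in items[1:]:
After iteration 1: temp = 3, minimum = 3
After iteration 2: temp = 11, minimum = 3
After iteration 3: temp = 18, minimum = 3
After iteration 4: temp = 15, minimum = 3
After iteration 5: temp = 9, minimum = 3
Loop ends.

Final answer: 3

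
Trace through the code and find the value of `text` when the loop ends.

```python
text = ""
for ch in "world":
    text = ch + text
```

Let's trace through this code step by step.

Initialize: text = ''
Entering loop: for ch in "world":
After iteration 1: ch = 'w', text = 'w'
After iteration 2: ch = 'o', text = 'ow'
After iteration 3: ch = 'r', text = 'row'
After iteration 4: ch = 'l', text = 'lrow'
After iteration 5: ch = 'd', text = 'dlrow'
Loop ends.

Final answer: 'dlrow'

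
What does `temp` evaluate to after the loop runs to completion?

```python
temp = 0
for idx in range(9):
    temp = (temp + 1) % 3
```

Let's trace through this code step by step.

Initialize: temp = 0
Entering loop: for idx in range(9):
After iteration 1: idx = 0, temp = 1
After iteration 2: idx = 1, temp = 2
After iteration 3: idx = 2, temp = 0
After iteration 4: idx = 3, temp = 1
After iteration 5: idx = 4, temp = 2
After iteration 6: idx = 5, temp = 0
After iteration 7: idx = 6, temp = 1
After iteration 8: idx = 7, temp = 2
After iteration 9: idx = 8, temp = 0
Loop ends.

Final answer: 0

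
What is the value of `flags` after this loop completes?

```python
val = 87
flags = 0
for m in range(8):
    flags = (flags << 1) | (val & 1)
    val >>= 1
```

Let's trace through this code step by step.

Initialize: val = 87
Initialize: flags = 0
Entering loop: for m in range(8):
After iteration 1: m = 0, val = 43, flags = 1
After iteration 2: m = 1, val = 21, flags = 3
After iteration 3: m = 2, val = 10, flags = 7
After iteration 4: m = 3, val = 5, flags = 14
After iteration 5: m = 4, val = 2, flags = 29
After iteration 6: m = 5, val = 1, flags = 58
After iteration 7: m = 6, val = 0, flags = 117
After iteration 8: m = 7, val = 0, flags = 234
Loop ends.

Final answer: 234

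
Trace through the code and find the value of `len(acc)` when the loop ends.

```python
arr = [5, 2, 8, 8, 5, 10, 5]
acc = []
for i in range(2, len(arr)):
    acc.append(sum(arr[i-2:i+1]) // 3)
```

Let's trace through this code step by step.

Initialize: arr = [5, 2, 8, 8, 5, 10, 5]
Initialize: acc = []
Entering loop: for i in range(2, len(arr)):
After iteration 1: i = 2, acc = [5]
After iteration 2: i = 3, acc = [5, 6]
After iteration 3: i = 4, acc = [5, 6, 7]
After iteration 4: i = 5, acc = [5, 6, 7, 7]
After iteration 5: i = 6, acc = [5, 6, 7, 7, 6]
Loop ends.
len(acc) = 5

Final answer: 5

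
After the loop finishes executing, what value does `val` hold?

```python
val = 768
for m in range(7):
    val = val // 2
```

Let's trace through this code step by step.

Initialize: val = 768
Entering loop: for m in range(7):
After iteration 1: m = 0, val = 384
After iteration 2: m = 1, val = 192
After iteration 3: m = 2, val = 96
After iteration 4: m = 3, val = 48
After iteration 5: m = 4, val = 24
After iteration 6: m = 5, val = 12
After iteration 7: m = 6, val = 6
Loop ends.

Final answer: 6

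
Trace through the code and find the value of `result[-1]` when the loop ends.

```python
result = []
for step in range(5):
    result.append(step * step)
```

Let's trace through this code step by step.

Initialize: result = []
Entering loop: for step in range(5):
After iteration 1: step = 0, result = [0]
After iteration 2: step = 1, result = [0, 1]
After iteration 3: step = 2, result = [0, 1, 4]
After iteration 4: step = 3, result = [0, 1, 4, 9]
After iteration 5: step = 4, result = [0, 1, 4, 9, 16]
Loop ends.
result[-1] = 16

Final answer: 16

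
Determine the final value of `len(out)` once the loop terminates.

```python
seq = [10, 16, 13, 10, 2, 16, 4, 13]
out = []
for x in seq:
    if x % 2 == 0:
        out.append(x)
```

Let's trace through this code step by step.

Initialize: seq = [10, 16, 13, 10, 2, 16, 4, 13]
Initialize: out = []
Entering loop: for x in seq:
After iteration 1: x = 10, out = [10]
After iteration 2: x = 16, out = [10, 16]
After iteration 3: x = 13, out = [10, 16]
After iteration 4: x = 10, out = [10, 16, 10]
After iteration 5: x = 2, out = [10, 16, 10, 2]
After iteration 6: x = 16, out = [10, 16, 10, 2, 16]
After iteration 7: x = 4, out = [10, 16, 10, 2, 16, 4]
After iteration 8: x = 13, out = [10, 16, 10, 2, 16, 4]
Loop ends.
len(out) = 6

Final answer: 6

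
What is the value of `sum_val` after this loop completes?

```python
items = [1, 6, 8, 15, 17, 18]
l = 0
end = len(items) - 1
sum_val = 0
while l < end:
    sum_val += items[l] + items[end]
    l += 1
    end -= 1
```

Let's trace through this code step by step.

Initialize: items = [1, 6, 8, 15, 17, 18]
Initialize: l = 0
Initialize: end = 5
Initialize: sum_val = 0
Entering loop: while l < end:
After iteration 1: l = 1, end = 4, sum_val = 19
After iteration 2: l = 2, end = 3, sum_val = 42
After iteration 3: l = 3, end = 2, sum_val = 65
Loop ends.

Final answer: 65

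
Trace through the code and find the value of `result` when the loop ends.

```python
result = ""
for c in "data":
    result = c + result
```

Let's trace through this code step by step.

Initialize: result = ''
Entering loop: for c in "data":
After iteration 1: c = 'd', result = 'd'
After iteration 2: c = 'a', result = 'ad'
After iteration 3: c = 't', result = 'tad'
After iteration 4: c = 'a', result = 'atad'
Loop ends.

Final answer: 'atad'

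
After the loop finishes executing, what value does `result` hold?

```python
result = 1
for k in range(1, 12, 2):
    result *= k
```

Let's trace through this code step by step.

Initialize: result = 1
Entering loop: for k in range(1, 12, 2):
After iteration 1: k = 1, result = 1
After iteration 2: k = 3, result = 3
After iteration 3: k = 5, result = 15
After iteration 4: k = 7, result = 105
After iteration 5: k = 9, result = 945
After iteration 6: k = 11, result = 10395
Loop ends.

Final answer: 10395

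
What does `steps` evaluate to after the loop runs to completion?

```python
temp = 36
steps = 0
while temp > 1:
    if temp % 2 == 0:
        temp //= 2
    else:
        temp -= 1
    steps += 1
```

Let's trace through this code step by step.

Initialize: temp = 36
Initialize: steps = 0
Entering loop: while temp > 1:
After iteration 1: temp = 18, steps = 1
After iteration 2: temp = 9, steps = 2
After iteration 3: temp = 8, steps = 3
After iteration 4: temp = 4, steps = 4
After iteration 5: temp = 2, steps = 5
After iteration 6: temp = 1, steps = 6
Loop ends.

Final answer: 6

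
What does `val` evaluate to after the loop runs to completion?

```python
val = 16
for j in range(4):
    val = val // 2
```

Let's trace through this code step by step.

Initialize: val = 16
Entering loop: for j in range(4):
After iteration 1: j = 0, val = 8
After iteration 2: j = 1, val = 4
After iteration 3: j = 2, val = 2
After iteration 4: j = 3, val = 1
Loop ends.

Final answer: 1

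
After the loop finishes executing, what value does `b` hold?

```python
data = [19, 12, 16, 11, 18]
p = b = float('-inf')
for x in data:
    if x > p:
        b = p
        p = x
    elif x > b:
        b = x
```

Let's trace through this code step by step.

Initialize: data = [19, 12, 16, 11, 18]
Initialize: p = -inf
Initialize: b = -inf
Entering loop: for x in data:
After iteration 1: x = 19, p = 19, b = -inf
After iteration 2: x = 12, p = 19, b = 12
After iteration 3: x = 16, p = 19, b = 16
After iteration 4: x = 11, p = 19, b = 16
After iteration 5: x = 18, p = 19, b = 18
Loop ends.

Final answer: 18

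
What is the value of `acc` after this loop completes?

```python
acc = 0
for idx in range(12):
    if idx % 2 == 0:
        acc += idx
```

Let's trace through this code step by step.

Initialize: acc = 0
Entering loop: for idx in range(12):
After iteration 1: idx = 0, acc = 0
After iteration 2: idx = 1, acc = 0
After iteration 3: idx = 2, acc = 2
After iteration 4: idx = 3, acc = 2
After iteration 5: idx = 4, acc = 6
After iteration 6: idx = 5, acc = 6
After iteration 7: idx = 6, acc = 12
After iteration 8: idx = 7, acc = 12
After iteration 9: idx = 8, acc = 20
After iteration 10: idx = 9, acc = 20
After iteration 11: idx = 10, acc = 30
After iteration 12: idx = 11, acc = 30
Loop ends.

Final answer: 30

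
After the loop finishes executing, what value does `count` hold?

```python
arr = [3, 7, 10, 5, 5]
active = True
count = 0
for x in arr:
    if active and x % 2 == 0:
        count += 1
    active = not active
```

Let's trace through this code step by step.

Initialize: arr = [3, 7, 10, 5, 5]
Initialize: active = True
Initialize: count = 0
Entering loop: for x in arr:
After iteration 1: x = 3, active = False, count = 0
After iteration 2: x = 7, active = True, count = 0
After iteration 3: x = 10, active = False, count = 1
After iteration 4: x = 5, active = True, count = 1
After iteration 5: x = 5, active = False, count = 1
Loop ends.

Final answer: 1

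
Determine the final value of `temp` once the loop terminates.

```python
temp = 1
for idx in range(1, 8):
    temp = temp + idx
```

Let's trace through this code step by step.

Initialize: temp = 1
Entering loop: for idx in range(1, 8):
After iteration 1: idx = 1, temp = 2
After iteration 2: idx = 2, temp = 4
After iteration 3: idx = 3, temp = 7
After iteration 4: idx = 4, temp = 11
After iteration 5: idx = 5, temp = 16
After iteration 6: idx = 6, temp = 22
After iteration 7: idx = 7, temp = 29
Loop ends.

Final answer: 29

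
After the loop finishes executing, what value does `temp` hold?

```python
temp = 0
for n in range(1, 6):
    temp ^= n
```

Let's trace through this code step by step.

Initialize: temp = 0
Entering loop: for n in range(1, 6):
After iteration 1: n = 1, temp = 1
After iteration 2: n = 2, temp = 3
After iteration 3: n = 3, temp = 0
After iteration 4: n = 4, temp = 4
After iteration 5: n = 5, temp = 1
Loop ends.

Final answer: 1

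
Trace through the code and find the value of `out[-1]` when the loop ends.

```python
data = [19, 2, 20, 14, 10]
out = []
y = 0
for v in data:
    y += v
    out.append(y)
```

Let's trace through this code step by step.

Initialize: data = [19, 2, 20, 14, 10]
Initialize: out = []
Initialize: y = 0
Entering loop: for v in data:
After iteration 1: v = 19, out = [19], y = 19
After iteration 2: v = 2, out = [19, 21], y = 21
After iteration 3: v = 20, out = [19, 21, 41], y = 41
After iteration 4: v = 14, out = [19, 21, 41, 55], y = 55
After iteration 5: v = 10, out = [19, 21, 41, 55, 65], y = 65
Loop ends.
out[-1] = 65

Final answer: 65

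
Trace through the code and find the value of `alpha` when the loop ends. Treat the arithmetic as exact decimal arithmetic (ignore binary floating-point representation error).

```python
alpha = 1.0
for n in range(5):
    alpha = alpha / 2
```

Let's trace through this code step by step.

Initialize: alpha = 1.0
Entering loop: for n in range(5):
After iteration 1: n = 0, alpha = 0.5
After iteration 2: n = 1, alpha = 0.25
After iteration 3: n = 2, alpha = 0.125
After iteration 4: n = 3, alpha = 0.0625
After iteration 5: n = 4, alpha = 0.03125
Loop ends.

Final answer: 0.03125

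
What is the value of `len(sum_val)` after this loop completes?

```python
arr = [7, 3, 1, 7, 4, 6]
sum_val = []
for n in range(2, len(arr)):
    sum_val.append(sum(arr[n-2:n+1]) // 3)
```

Let's trace through this code step by step.

Initialize: arr = [7, 3, 1, 7, 4, 6]
Initialize: sum_val = []
Entering loop: for n in range(2, len(arr)):
After iteration 1: n = 2, sum_val = [3]
After iteration 2: n = 3, sum_val = [3, 3]
After iteration 3: n = 4, sum_val = [3, 3, 4]
After iteration 4: n = 5, sum_val = [3, 3, 4, 5]
Loop ends.
len(sum_val) = 4

Final answer: 4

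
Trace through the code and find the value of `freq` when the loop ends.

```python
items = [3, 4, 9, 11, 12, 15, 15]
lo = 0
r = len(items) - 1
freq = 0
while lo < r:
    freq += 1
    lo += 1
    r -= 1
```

Let's trace through this code step by step.

Initialize: items = [3, 4, 9, 11, 12, 15, 15]
Initialize: lo = 0
Initialize: r = 6
Initialize: freq = 0
Entering loop: while lo < r:
After iteration 1: lo = 1, r = 5, freq = 1
After iteration 2: lo = 2, r = 4, freq = 2
After iteration 3: lo = 3, r = 3, freq = 3
Loop ends.

Final answer: 3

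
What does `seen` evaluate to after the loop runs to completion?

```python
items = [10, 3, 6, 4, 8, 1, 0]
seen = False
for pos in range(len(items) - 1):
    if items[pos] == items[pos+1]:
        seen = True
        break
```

Let's trace through this code step by step.

Initialize: items = [10, 3, 6, 4, 8, 1, 0]
Initialize: seen = False
Entering loop: for pos in range(len(items) - 1):
After iteration 1: pos = 0, seen = False
After iteration 2: pos = 1, seen = False
After iteration 3: pos = 2, seen = False
After iteration 4: pos = 3, seen = False
After iteration 5: pos = 4, seen = False
After iteration 6: pos = 5, seen = False
Loop ends.

Final answer: False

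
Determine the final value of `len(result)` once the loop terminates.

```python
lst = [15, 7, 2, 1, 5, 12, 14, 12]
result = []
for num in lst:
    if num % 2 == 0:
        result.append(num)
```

Let's trace through this code step by step.

Initialize: lst = [15, 7, 2, 1, 5, 12, 14, 12]
Initialize: result = []
Entering loop: for num in lst:
After iteration 1: num = 15, result = []
After iteration 2: num = 7, result = []
After iteration 3: num = 2, result = [2]
After iteration 4: num = 1, result = [2]
After iteration 5: num = 5, result = [2]
After iteration 6: num = 12, result = [2, 12]
After iteration 7: num = 14, result = [2, 12, 14]
After iteration 8: num = 12, result = [2, 12, 14, 12]
Loop ends.
len(result) = 4

Final answer: 4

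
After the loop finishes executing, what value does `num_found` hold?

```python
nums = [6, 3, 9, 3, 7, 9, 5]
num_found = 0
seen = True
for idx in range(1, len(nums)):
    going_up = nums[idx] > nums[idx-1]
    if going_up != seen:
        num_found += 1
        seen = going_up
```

Let's trace through this code step by step.

Initialize: nums = [6, 3, 9, 3, 7, 9, 5]
Initialize: num_found = 0
Initialize: seen = True
Entering loop: for idx in range(1, len(nums)):
After iteration 1: idx = 1, num_found = 1, seen = False, going_up = False
After iteration 2: idx = 2, num_found = 2, seen = True, going_up = True
After iteration 3: idx = 3, num_found = 3, seen = False, going_up = False
After iteration 4: idx = 4, num_found = 4, seen = True, going_up = True
After iteration 5: idx = 5, num_found = 4, seen = True, going_up = True
After iteration 6: idx = 6, num_found = 5, seen = False, going_up = False
Loop ends.

Final answer: 5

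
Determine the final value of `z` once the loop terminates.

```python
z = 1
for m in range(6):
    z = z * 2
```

Let's trace through this code step by step.

Initialize: z = 1
Entering loop: for m in range(6):
After iteration 1: m = 0, z = 2
After iteration 2: m = 1, z = 4
After iteration 3: m = 2, z = 8
After iteration 4: m = 3, z = 16
After iteration 5: m = 4, z = 32
After iteration 6: m = 5, z = 64
Loop ends.

Final answer: 64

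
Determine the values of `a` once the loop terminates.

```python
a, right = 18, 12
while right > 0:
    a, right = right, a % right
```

Let's trace through this code step by step.

Initialize: a = 18
Initialize: right = 12
Entering loop: while right > 0:
After iteration 1: a = 12, right = 6
After iteration 2: a = 6, right = 0
Loop ends.

Final answer: 6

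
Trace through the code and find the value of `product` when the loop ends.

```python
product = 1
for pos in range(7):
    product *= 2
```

Let's trace through this code step by step.

Initialize: product = 1
Entering loop: for pos in range(7):
After iteration 1: pos = 0, product = 2
After iteration 2: pos = 1, product = 4
After iteration 3: pos = 2, product = 8
After iteration 4: pos = 3, product = 16
After iteration 5: pos = 4, product = 32
After iteration 6: pos = 5, product = 64
After iteration 7: pos = 6, product = 128
Loop ends.

Final answer: 128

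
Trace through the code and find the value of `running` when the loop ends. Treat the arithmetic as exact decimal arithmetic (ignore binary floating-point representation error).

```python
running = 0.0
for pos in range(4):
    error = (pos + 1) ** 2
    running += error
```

Let's trace through this code step by step.

Initialize: running = 0.0
Entering loop: for pos in range(4):
After iteration 1: pos = 0, running = 1.0, error = 1
After iteration 2: pos = 1, running = 5.0, error = 4
After iteration 3: pos = 2, running = 14.0, error = 9
After iteration 4: pos = 3, running = 30.0, error = 16
Loop ends.

Final answer: 30.0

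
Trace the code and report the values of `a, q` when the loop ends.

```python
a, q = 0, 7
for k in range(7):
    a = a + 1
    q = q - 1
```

Let's trace through this code step by step.

Initialize: a = 0
Initialize: q = 7
Entering loop: for k in range(7):
After iteration 1: k = 0, a = 1, q = 6
After iteration 2: k = 1, a = 2, q = 5
After iteration 3: k = 2, a = 3, q = 4
After iteration 4: k = 3, a = 4, q = 3
After iteration 5: k = 4, a = 5, q = 2
After iteration 6: k = 5, a = 6, q = 1
After iteration 7: k = 6, a = 7, q = 0
Loop ends.

Final answer: 7, 0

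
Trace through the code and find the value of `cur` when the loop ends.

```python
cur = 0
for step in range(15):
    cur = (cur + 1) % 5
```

Let's trace through this code step by step.

Initialize: cur = 0
Entering loop: for step in range(15):
After iteration 1: step = 0, cur = 1
After iteration 2: step = 1, cur = 2
After iteration 3: step = 2, cur = 3
After iteration 4: step = 3, cur = 4
After iteration 5: step = 4, cur = 0
After iteration 6: step = 5, cur = 1
After iteration 7: step = 6, cur = 2
After iteration 8: step = 7, cur = 3
After iteration 9: step = 8, cur = 4
After iteration 10: step = 9, cur = 0
After iteration 11: step = 10, cur = 1
After iteration 12: step = 11, cur = 2
After iteration 13: step = 12, cur = 3
After iteration 14: step = 13, cur = 4
After iteration 15: step = 14, cur = 0
Loop ends.

Final answer: 0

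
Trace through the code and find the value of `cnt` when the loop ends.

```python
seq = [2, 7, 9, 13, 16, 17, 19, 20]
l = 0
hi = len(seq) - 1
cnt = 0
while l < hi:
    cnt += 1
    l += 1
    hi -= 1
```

Let's trace through this code step by step.

Initialize: seq = [2, 7, 9, 13, 16, 17, 19, 20]
Initialize: l = 0
Initialize: hi = 7
Initialize: cnt = 0
Entering loop: while l < hi:
After iteration 1: l = 1, hi = 6, cnt = 1
After iteration 2: l = 2, hi = 5, cnt = 2
After iteration 3: l = 3, hi = 4, cnt = 3
After iteration 4: l = 4, hi = 3, cnt = 4
Loop ends.

Final answer: 4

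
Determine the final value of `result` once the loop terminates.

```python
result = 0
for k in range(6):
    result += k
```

Let's trace through this code step by step.

Initialize: result = 0
Entering loop: for k in range(6):
After iteration 1: k = 0, result = 0
After iteration 2: k = 1, result = 1
After iteration 3: k = 2, result = 3
After iteration 4: k = 3, result = 6
After iteration 5: k = 4, result = 10
After iteration 6: k = 5, result = 15
Loop ends.

Final answer: 15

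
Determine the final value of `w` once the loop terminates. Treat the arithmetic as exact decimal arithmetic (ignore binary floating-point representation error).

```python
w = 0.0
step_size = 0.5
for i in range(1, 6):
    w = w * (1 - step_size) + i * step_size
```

Let's trace through this code step by step.

Initialize: w = 0.0
Initialize: step_size = 0.5
Entering loop: for i in range(1, 6):
After iteration 1: i = 1, w = 0.5
After iteration 2: i = 2, w = 1.25
After iteration 3: i = 3, w = 2.125
After iteration 4: i = 4, w = 3.0625
After iteration 5: i = 5, w = 4.03125
Loop ends.

Final answer: 4.03125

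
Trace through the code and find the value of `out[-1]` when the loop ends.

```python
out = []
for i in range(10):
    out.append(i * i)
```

Let's trace through this code step by step.

Initialize: out = []
Entering loop: for i in range(10):
After iteration 1: i = 0, out = [0]
After iteration 2: i = 1, out = [0, 1]
After iteration 3: i = 2, out = [0, 1, 4]
After iteration 4: i = 3, out = [0, 1, 4, 9]
After iteration 5: i = 4, out = [0, 1, 4, 9, 16]
After iteration 6: i = 5, out = [0, 1, 4, 9, 16, 25]
After iteration 7: i = 6, out = [0, 1, 4, 9, 16, 25, 36]
After iteration 8: i = 7, out = [0, 1, 4, 9, 16, 25, 36, 49]
After iteration 9: i = 8, out = [0, 1, 4, 9, 16, 25, 36, 49, 64]
After iteration 10: i = 9, out = [0, 1, 4, 9, 16, 25, 36, 49, 64, 81]
Loop ends.
out[-1] = 81

Final answer: 81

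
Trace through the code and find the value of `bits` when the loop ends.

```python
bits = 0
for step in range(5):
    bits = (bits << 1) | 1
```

Let's trace through this code step by step.

Initialize: bits = 0
Entering loop: for step in range(5):
After iteration 1: step = 0, bits = 1
After iteration 2: step = 1, bits = 3
After iteration 3: step = 2, bits = 7
After iteration 4: step = 3, bits = 15
After iteration 5: step = 4, bits = 31
Loop ends.

Final answer: 31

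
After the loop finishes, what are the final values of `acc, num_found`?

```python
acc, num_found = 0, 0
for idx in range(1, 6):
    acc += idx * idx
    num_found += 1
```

Let's trace through this code step by step.

Initialize: acc = 0
Initialize: num_found = 0
Entering loop: for idx in range(1, 6):
After iteration 1: idx = 1, acc = 1, num_found = 1
After iteration 2: idx = 2, acc = 5, num_found = 2
After iteration 3: idx = 3, acc = 14, num_found = 3
After iteration 4: idx = 4, acc = 30, num_found = 4
After iteration 5: idx = 5, acc = 55, num_found = 5
Loop ends.

Final answer: 55, 5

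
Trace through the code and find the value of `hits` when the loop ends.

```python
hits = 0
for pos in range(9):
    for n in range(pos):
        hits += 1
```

Let's trace through this code step by step.

Initialize: hits = 0
Entering loop: for pos in range(9):
After iteration 1: pos = 0, hits = 0
After iteration 2: pos = 1, hits = 1, n = 0
After iteration 3: pos = 2, hits = 3, n = 1
After iteration 4: pos = 3, hits = 6, n = 2
After iteration 5: pos = 4, hits = 10, n = 3
After iteration 6: pos = 5, hits = 15, n = 4
After iteration 7: pos = 6, hits = 21, n = 5
After iteration 8: pos = 7, hits = 28, n = 6
After iteration 9: pos = 8, hits = 36, n = 7
Loop ends.

Final answer: 36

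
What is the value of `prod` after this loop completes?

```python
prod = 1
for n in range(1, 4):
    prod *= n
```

Let's trace through this code step by step.

Initialize: prod = 1
Entering loop: for n in range(1, 4):
After iteration 1: n = 1, prod = 1
After iteration 2: n = 2, prod = 2
After iteration 3: n = 3, prod = 6
Loop ends.

Final answer: 6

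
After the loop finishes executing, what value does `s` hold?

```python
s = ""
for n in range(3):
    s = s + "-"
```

Let's trace through this code step by step.

Initialize: s = ''
Entering loop: for n in range(3):
After iteration 1: n = 0, s = '-'
After iteration 2: n = 1, s = '--'
After iteration 3: n = 2, s = '---'
Loop ends.

Final answer: '---'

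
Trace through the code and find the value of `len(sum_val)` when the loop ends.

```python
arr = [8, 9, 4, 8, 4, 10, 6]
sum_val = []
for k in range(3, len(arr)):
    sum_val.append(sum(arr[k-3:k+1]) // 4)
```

Let's trace through this code step by step.

Initialize: arr = [8, 9, 4, 8, 4, 10, 6]
Initialize: sum_val = []
Entering loop: for k in range(3, len(arr)):
After iteration 1: k = 3, sum_val = [7]
After iteration 2: k = 4, sum_val = [7, 6]
After iteration 3: k = 5, sum_val = [7, 6, 6]
After iteration 4: k = 6, sum_val = [7, 6, 6, 7]
Loop ends.
len(sum_val) = 4

Final answer: 4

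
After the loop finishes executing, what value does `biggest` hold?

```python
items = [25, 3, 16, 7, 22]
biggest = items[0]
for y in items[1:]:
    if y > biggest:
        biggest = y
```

Let's trace through this code step by step.

Initialize: items = [25, 3, 16, 7, 22]
Initialize: biggest = 25
Entering loop: for y in items[1:]:
After iteration 1: y = 3, biggest = 25
After iteration 2: y = 16, biggest = 25
After iteration 3: y = 7, biggest = 25
After iteration 4: y = 22, biggest = 25
Loop ends.

Final answer: 25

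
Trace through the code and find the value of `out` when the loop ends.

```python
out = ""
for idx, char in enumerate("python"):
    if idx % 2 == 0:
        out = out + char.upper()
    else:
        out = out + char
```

Let's trace through this code step by step.

Initialize: out = ''
Entering loop: for idx, char in enumerate("python"):
After iteration 1: idx = 0, char = 'p', out = 'P'
After iteration 2: idx = 1, char = 'y', out = 'Py'
After iteration 3: idx = 2, char = 't', out = 'PyT'
After iteration 4: idx = 3, char = 'h', out = 'PyTh'
After iteration 5: idx = 4, char = 'o', out = 'PyThO'
After iteration 6: idx = 5, char = 'n', out = 'PyThOn'
Loop ends.

Final answer: 'PyThOn'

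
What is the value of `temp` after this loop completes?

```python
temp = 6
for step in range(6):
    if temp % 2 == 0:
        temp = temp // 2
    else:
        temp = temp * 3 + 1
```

Let's trace through this code step by step.

Initialize: temp = 6
Entering loop: for step in range(6):
After iteration 1: step = 0, temp = 3
After iteration 2: step = 1, temp = 10
After iteration 3: step = 2, temp = 5
After iteration 4: step = 3, temp = 16
After iteration 5: step = 4, temp = 8
After iteration 6: step = 5, temp = 4
Loop ends.

Final answer: 4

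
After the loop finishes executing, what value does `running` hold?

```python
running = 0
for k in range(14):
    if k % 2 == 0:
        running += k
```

Let's trace through this code step by step.

Initialize: running = 0
Entering loop: for k in range(14):
After iteration 1: k = 0, running = 0
After iteration 2: k = 1, running = 0
After iteration 3: k = 2, running = 2
After iteration 4: k = 3, running = 2
After iteration 5: k = 4, running = 6
After iteration 6: k = 5, running = 6
After iteration 7: k = 6, running = 12
After iteration 8: k = 7, running = 12
After iteration 9: k = 8, running = 20
After iteration 10: k = 9, running = 20
After iteration 11: k = 10, running = 30
After iteration 12: k = 11, running = 30
After iteration 13: k = 12, running = 42
After iteration 14: k = 13, running = 42
Loop ends.

Final answer: 42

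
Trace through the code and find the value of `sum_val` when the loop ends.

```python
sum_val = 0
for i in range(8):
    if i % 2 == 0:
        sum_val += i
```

Let's trace through this code step by step.

Initialize: sum_val = 0
Entering loop: for i in range(8):
After iteration 1: i = 0, sum_val = 0
After iteration 2: i = 1, sum_val = 0
After iteration 3: i = 2, sum_val = 2
After iteration 4: i = 3, sum_val = 2
After iteration 5: i = 4, sum_val = 6
After iteration 6: i = 5, sum_val = 6
After iteration 7: i = 6, sum_val = 12
After iteration 8: i = 7, sum_val = 12
Loop ends.

Final answer: 12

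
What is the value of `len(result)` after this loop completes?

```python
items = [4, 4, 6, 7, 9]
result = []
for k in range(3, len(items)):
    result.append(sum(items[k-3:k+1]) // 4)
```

Let's trace through this code step by step.

Initialize: items = [4, 4, 6, 7, 9]
Initialize: result = []
Entering loop: for k in range(3, len(items)):
After iteration 1: k = 3, result = [5]
After iteration 2: k = 4, result = [5, 6]
Loop ends.
len(result) = 2

Final answer: 2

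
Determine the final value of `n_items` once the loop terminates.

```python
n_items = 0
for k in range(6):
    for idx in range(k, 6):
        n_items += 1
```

Let's trace through this code step by step.

Initialize: n_items = 0
Entering loop: for k in range(6):
After iteration 1: k = 0, n_items = 6
After iteration 2: k = 1, n_items = 11
After iteration 3: k = 2, n_items = 15
After iteration 4: k = 3, n_items = 18
After iteration 5: k = 4, n_items = 20
After iteration 6: k = 5, n_items = 21
Loop ends.

Final answer: 21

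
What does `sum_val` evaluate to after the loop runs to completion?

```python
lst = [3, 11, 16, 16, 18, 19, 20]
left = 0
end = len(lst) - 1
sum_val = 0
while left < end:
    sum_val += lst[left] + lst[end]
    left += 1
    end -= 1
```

Let's trace through this code step by step.

Initialize: lst = [3, 11, 16, 16, 18, 19, 20]
Initialize: left = 0
Initialize: end = 6
Initialize: sum_val = 0
Entering loop: while left < end:
After iteration 1: left = 1, end = 5, sum_val = 23
After iteration 2: left = 2, end = 4, sum_val = 53
After iteration 3: left = 3, end = 3, sum_val = 87
Loop ends.

Final answer: 87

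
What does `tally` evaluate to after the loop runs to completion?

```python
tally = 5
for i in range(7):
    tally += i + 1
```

Let's trace through this code step by step.

Initialize: tally = 5
Entering loop: for i in range(7):
After iteration 1: i = 0, tally = 6
After iteration 2: i = 1, tally = 8
After iteration 3: i = 2, tally = 11
After iteration 4: i = 3, tally = 15
After iteration 5: i = 4, tally = 20
After iteration 6: i = 5, tally = 26
After iteration 7: i = 6, tally = 33
Loop ends.

Final answer: 33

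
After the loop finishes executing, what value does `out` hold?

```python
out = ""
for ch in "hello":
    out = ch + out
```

Let's trace through this code step by step.

Initialize: out = ''
Entering loop: for ch in "hello":
After iteration 1: ch = 'h', out = 'h'
After iteration 2: ch = 'e', out = 'eh'
After iteration 3: ch = 'l', out = 'leh'
After iteration 4: ch = 'l', out = 'lleh'
After iteration 5: ch = 'o', out = 'olleh'
Loop ends.

Final answer: 'olleh'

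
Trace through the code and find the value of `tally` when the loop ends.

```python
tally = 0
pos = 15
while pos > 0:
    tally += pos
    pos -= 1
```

Let's trace through this code step by step.

Initialize: tally = 0
Initialize: pos = 15
Entering loop: while pos > 0:
After iteration 1: tally = 15, pos = 14
After iteration 2: tally = 29, pos = 13
After iteration 3: tally = 42, pos = 12
After iteration 4: tally = 54, pos = 11
After iteration 5: tally = 65, pos = 10
After iteration 6: tally = 75, pos = 9
After iteration 7: tally = 84, pos = 8
After iteration 8: tally = 92, pos = 7
After iteration 9: tally = 99, pos = 6
After iteration 10: tally = 105, pos = 5
After iteration 11: tally = 110, pos = 4
After iteration 12: tally = 114, pos = 3
After iteration 13: tally = 117, pos = 2
After iteration 14: tally = 119, pos = 1
After iteration 15: tally = 120, pos = 0
Loop ends.

Final answer: 120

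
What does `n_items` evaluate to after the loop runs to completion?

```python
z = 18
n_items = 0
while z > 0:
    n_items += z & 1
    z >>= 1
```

Let's trace through this code step by step.

Initialize: z = 18
Initialize: n_items = 0
Entering loop: while z > 0:
After iteration 1: z = 9, n_items = 0
After iteration 2: z = 4, n_items = 1
After iteration 3: z = 2, n_items = 1
After iteration 4: z = 1, n_items = 1
After iteration 5: z = 0, n_items = 2
Loop ends.

Final answer: 2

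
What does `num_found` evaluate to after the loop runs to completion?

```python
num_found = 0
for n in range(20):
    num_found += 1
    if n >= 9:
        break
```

Let's trace through this code step by step.

Initialize: num_found = 0
Entering loop: for n in range(20):
After iteration 1: n = 0, num_found = 1
After iteration 2: n = 1, num_found = 2
After iteration 3: n = 2, num_found = 3
After iteration 4: n = 3, num_found = 4
After iteration 5: n = 4, num_found = 5
After iteration 6: n = 5, num_found = 6
After iteration 7: n = 6, num_found = 7
After iteration 8: n = 7, num_found = 8
After iteration 9: n = 8, num_found = 9
After iteration 10: n = 9, num_found = 10
Loop ends.

Final answer: 10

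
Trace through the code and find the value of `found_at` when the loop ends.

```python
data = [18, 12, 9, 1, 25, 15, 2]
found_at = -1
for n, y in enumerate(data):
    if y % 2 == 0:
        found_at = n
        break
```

Let's trace through this code step by step.

Initialize: data = [18, 12, 9, 1, 25, 15, 2]
Initialize: found_at = -1
Entering loop: for n, y in enumerate(data):
After iteration 1: n = 0, y = 18, found_at = 0
Loop ends.

Final answer: 0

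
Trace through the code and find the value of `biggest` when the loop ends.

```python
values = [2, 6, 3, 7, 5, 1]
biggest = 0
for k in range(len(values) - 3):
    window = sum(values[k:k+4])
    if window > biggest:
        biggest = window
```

Let's trace through this code step by step.

Initialize: values = [2, 6, 3, 7, 5, 1]
Initialize: biggest = 0
Entering loop: for k in range(len(values) - 3):
After iteration 1: k = 0, biggest = 18, window = 18
After iteration 2: k = 1, biggest = 21, window = 21
After iteration 3: k = 2, biggest = 21, window = 16
Loop ends.

Final answer: 21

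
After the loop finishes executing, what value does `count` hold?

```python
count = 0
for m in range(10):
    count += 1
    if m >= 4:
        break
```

Let's trace through this code step by step.

Initialize: count = 0
Entering loop: for m in range(10):
After iteration 1: m = 0, count = 1
After iteration 2: m = 1, count = 2
After iteration 3: m = 2, count = 3
After iteration 4: m = 3, count = 4
After iteration 5: m = 4, count = 5
Loop ends.

Final answer: 5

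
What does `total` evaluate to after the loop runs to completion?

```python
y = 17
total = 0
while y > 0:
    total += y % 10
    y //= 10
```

Let's trace through this code step by step.

Initialize: y = 17
Initialize: total = 0
Entering loop: while y > 0:
After iteration 1: y = 1, total = 7
After iteration 2: y = 0, total = 8
Loop ends.

Final answer: 8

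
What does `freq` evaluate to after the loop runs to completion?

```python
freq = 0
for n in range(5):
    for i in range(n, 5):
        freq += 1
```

Let's trace through this code step by step.

Initialize: freq = 0
Entering loop: for n in range(5):
After iteration 1: n = 0, freq = 5
After iteration 2: n = 1, freq = 9
After iteration 3: n = 2, freq = 12
After iteration 4: n = 3, freq = 14
After iteration 5: n = 4, freq = 15
Loop ends.

Final answer: 15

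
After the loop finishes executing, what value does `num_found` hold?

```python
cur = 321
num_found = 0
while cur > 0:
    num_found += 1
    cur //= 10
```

Let's trace through this code step by step.

Initialize: cur = 321
Initialize: num_found = 0
Entering loop: while cur > 0:
After iteration 1: cur = 32, num_found = 1
After iteration 2: cur = 3, num_found = 2
After iteration 3: cur = 0, num_found = 3
Loop ends.

Final answer: 3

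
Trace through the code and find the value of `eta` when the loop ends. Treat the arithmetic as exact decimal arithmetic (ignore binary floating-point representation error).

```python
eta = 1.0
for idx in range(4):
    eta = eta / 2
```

Let's trace through this code step by step.

Initialize: eta = 1.0
Entering loop: for idx in range(4):
After iteration 1: idx = 0, eta = 0.5
After iteration 2: idx = 1, eta = 0.25
After iteration 3: idx = 2, eta = 0.125
After iteration 4: idx = 3, eta = 0.0625
Loop ends.

Final answer: 0.0625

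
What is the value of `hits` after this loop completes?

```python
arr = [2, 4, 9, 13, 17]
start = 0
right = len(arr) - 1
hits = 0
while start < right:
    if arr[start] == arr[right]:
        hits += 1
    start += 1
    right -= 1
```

Let's trace through this code step by step.

Initialize: arr = [2, 4, 9, 13, 17]
Initialize: start = 0
Initialize: right = 4
Initialize: hits = 0
Entering loop: while start < right:
After iteration 1: start = 1, right = 3, hits = 0
After iteration 2: start = 2, right = 2, hits = 0
Loop ends.

Final answer: 0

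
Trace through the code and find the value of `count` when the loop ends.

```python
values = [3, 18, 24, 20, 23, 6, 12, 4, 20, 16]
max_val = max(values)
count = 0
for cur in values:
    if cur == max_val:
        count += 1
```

Let's trace through this code step by step.

Initialize: values = [3, 18, 24, 20, 23, 6, 12, 4, 20, 16]
Initialize: max_val = 24
Initialize: count = 0
Entering loop: for cur in values:
After iteration 1: cur = 3, count = 0
After iteration 2: cur = 18, count = 0
After iteration 3: cur = 24, count = 1
After iteration 4: cur = 20, count = 1
After iteration 5: cur = 23, count = 1
After iteration 6: cur = 6, count = 1
After iteration 7: cur = 12, count = 1
After iteration 8: cur = 4, count = 1
After iteration 9: cur = 20, count = 1
After iteration 10: cur = 16, count = 1
Loop ends.

Final answer: 1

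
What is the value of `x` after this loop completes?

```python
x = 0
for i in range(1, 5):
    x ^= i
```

Let's trace through this code step by step.

Initialize: x = 0
Entering loop: for i in range(1, 5):
After iteration 1: i = 1, x = 1
After iteration 2: i = 2, x = 3
After iteration 3: i = 3, x = 0
After iteration 4: i = 4, x = 4
Loop ends.

Final answer: 4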